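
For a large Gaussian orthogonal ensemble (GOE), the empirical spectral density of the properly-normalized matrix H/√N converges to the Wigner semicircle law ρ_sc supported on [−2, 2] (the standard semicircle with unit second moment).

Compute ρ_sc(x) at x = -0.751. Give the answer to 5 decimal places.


ρ_sc(x) = (1/(2π)) √(4 − x²). With x = -0.751:
  4 − x² = 4 − (-0.751)² = 4 − 0.564001 = 3.435999.
  √(4 − x²) = 1.853645.
  1/(2π) = 0.159155.
  ρ_sc(-0.751) = 0.159155 · 1.853645 = 0.295017.

Rounded to 5 decimal places: ρ_sc(-0.751) ≈ 0.29502.


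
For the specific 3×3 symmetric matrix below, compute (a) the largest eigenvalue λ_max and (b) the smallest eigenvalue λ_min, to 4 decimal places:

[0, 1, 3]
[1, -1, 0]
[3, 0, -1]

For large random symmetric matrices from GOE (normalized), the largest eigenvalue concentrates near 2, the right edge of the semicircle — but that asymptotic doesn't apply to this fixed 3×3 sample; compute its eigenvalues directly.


Since M is real symmetric, all three eigenvalues are real; they are the roots of det(λI − M) = λ³ − (tr M) λ² + s λ − det M, where s is the sum of the principal 2×2 minors.
tr M = 0 + (-1) + (-1) = -2.
s = (0·(-1) − 1²) + (0·(-1) − 3²) + ((-1)·(-1) − 0²) = -1 + (-9) + 1 = -9.
det M (expand along row 1) = 0·1 − 1·(-1) + 3·3 = 10.
Characteristic polynomial: λ³ + 2λ² − 9λ − 10 = 0.
Substitute λ = y + (tr M)/3 = y − 0.666667 to remove the quadratic term: y³ + p·y + q = 0 with p = s − (tr M)²/3 = -10.333333 and q = −2(tr M)³/27 + (tr M)·s/3 − det M = -3.407407.
Three real roots ⇒ use the trigonometric (Viète) form: r = 2√(−p/3) = 3.711843, φ = arccos(3q/(p·r)) = arccos(0.266511) = 1.301025 rad.
y_k = r·cos(φ/3 − 2πk/3) for k = 0, 1, 2 gives y = 3.368229, -0.333333, -3.034895.
λ_k = y_k − 0.666667 gives λ = 2.7016, -1.0000, -3.7016 (check: the sum is -2.0000 = tr M).

Hence λ_max = 2.7016 and λ_min = -3.7016.


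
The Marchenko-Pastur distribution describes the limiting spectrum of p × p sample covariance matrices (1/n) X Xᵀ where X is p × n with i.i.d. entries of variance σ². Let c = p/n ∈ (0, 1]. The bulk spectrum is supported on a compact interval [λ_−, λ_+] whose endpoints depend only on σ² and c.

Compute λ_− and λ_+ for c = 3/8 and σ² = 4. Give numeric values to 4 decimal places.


c = 3/8 = 0.375000; √c = 0.612372.
λ_− = σ² (1 − √c)² = 4 · (1 − 0.612372)² = 4 · (0.387628)² = 0.601021.
λ_+ = σ² (1 + √c)² = 4 · (1 + 0.612372)² = 4 · (1.612372)² = 10.398979.

Rounded to 4 decimal places: λ_− ≈ 0.6010, λ_+ ≈ 10.3990.


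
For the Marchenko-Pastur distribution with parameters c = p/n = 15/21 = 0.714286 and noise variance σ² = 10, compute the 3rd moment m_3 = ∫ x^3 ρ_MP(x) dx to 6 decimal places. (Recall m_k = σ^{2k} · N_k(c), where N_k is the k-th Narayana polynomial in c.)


E[X³] = σ⁶ (1 + 3c + c²) (third MP moment). With σ² = 10 (so σ⁶ = 1000) and c = 15/21 = 0.714286: E[X³] = 1000 · (1 + 3·0.714286 + (0.714286)²) = 1000 · 3.653061.

So E[X^3] = 3653.061224.


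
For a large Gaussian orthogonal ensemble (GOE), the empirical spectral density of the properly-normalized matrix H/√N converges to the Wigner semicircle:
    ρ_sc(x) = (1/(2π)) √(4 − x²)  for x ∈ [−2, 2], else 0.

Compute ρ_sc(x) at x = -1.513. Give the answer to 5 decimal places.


ρ_sc(x) = (1/(2π)) √(4 − x²). With x = -1.513:
  4 − x² = 4 − (-1.513)² = 4 − 2.289169 = 1.710831.
  √(4 − x²) = 1.307987.
  1/(2π) = 0.159155.
  ρ_sc(-1.513) = 0.159155 · 1.307987 = 0.208173.

Rounded to 5 decimal places: ρ_sc(-1.513) ≈ 0.20817.


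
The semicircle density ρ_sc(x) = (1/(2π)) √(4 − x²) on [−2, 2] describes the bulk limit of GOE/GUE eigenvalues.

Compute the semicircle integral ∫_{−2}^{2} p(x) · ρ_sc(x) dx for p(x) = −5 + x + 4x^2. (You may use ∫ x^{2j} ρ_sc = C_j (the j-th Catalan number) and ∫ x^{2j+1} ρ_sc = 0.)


Write p(x) = Σ a_i x^i, split into monomials and integrate each against ρ_sc separately.
Using ∫ x^{2j} ρ_sc = C_j = (1/(j+1)) C(2j, j) (Catalan numbers) and ∫ x^{2j+1} ρ_sc = 0 (odd monomials vanish by symmetry):
  i = 0 (even): a_0 · C_{0} = -5 · 1 = -5
  i = 1 (odd): ∫ x^1 ρ_sc = 0 (vanishes)
  i = 2 (even): a_2 · C_{1} = 4 · 1 = 4

Summing the contributions: ∫_{−2}^{2} p(x) ρ_sc(x) dx = (-5) + 4 = -1.


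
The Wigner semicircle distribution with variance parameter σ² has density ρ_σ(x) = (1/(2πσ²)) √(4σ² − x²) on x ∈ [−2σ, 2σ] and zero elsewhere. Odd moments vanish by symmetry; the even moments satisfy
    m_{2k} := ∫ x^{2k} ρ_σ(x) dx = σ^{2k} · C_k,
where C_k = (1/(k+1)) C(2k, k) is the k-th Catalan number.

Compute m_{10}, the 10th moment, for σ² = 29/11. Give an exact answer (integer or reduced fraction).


By the scaled semicircle moment identity, m_{2k} = σ^{2k} · C_k with k = 5.
C_5 = (1/(k+1)) · C(2k, k) = (1/6) · C(10, 5) = (1/6) · 252 = 42.
σ^{2k} = (σ²)^k = (29/11)^5 = 20511149/161051.

Therefore m_{10} = σ^{10} · C_5 = (20511149/161051) · 42 = 861468258/161051.


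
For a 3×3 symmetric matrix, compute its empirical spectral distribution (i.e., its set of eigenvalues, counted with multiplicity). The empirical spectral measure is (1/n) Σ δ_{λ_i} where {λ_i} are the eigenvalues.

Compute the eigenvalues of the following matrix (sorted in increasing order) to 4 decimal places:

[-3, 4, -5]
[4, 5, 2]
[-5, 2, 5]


Since M is real symmetric, all three eigenvalues are real; they are the roots of det(λI − M) = λ³ − (tr M) λ² + s λ − det M, where s is the sum of the principal 2×2 minors.
tr M = -3 + 5 + 5 = 7.
s = ((-3)·5 − 4²) + ((-3)·5 − (-5)²) + (5·5 − 2²) = -31 + (-40) + 21 = -50.
det M (expand along row 1) = (-3)·21 − 4·30 + (-5)·33 = -348.
Characteristic polynomial: λ³ − 7λ² − 50λ + 348 = 0.
Substitute λ = y + (tr M)/3 = y + 2.333333 to remove the quadratic term: y³ + p·y + q = 0 with p = s − (tr M)²/3 = -66.333333 and q = −2(tr M)³/27 + (tr M)·s/3 − det M = 205.925926.
Three real roots ⇒ use the trigonometric (Viète) form: r = 2√(−p/3) = 9.404491, φ = arccos(3q/(p·r)) = arccos(-0.990296) = 3.002170 rad.
y_k = r·cos(φ/3 − 2πk/3) for k = 0, 1, 2 gives y = 5.075543, 4.318793, -9.394336.
λ_k = y_k + 2.333333 gives λ = 7.4089, 6.6521, -7.0610 (check: the sum is 7.0000 = tr M).

Eigenvalues sorted in increasing order: [-7.0610, 6.6521, 7.4089].


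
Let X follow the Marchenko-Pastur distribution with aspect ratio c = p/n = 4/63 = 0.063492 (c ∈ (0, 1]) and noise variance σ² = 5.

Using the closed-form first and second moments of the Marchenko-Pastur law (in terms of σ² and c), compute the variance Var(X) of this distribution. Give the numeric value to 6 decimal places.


Recall the MP moments m_1 = E[X] = σ² and m_2 = E[X²] = σ⁴ (1 + c).
m_1 = E[X] = σ² = 5, so m_1² = 25.
m_2 = E[X²] = σ⁴ (1 + c) = 25 · (1 + 0.063492) = 25 · 1.063492 = 26.587302.
(Note m_2 − m_1² simplifies to c · σ⁴ = 0.063492 · 25.)

Var(X) = m_2 − m_1² = 26.587302 − 25 = 1.587302.


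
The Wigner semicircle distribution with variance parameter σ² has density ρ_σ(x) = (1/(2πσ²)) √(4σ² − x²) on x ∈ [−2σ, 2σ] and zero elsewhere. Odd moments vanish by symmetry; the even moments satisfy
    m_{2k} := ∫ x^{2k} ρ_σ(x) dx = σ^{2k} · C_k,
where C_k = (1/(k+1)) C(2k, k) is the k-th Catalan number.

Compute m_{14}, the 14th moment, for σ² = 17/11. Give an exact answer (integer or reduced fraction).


By the scaled semicircle moment identity, m_{2k} = σ^{2k} · C_k with k = 7.
C_7 = (1/(k+1)) · C(2k, k) = (1/8) · C(14, 7) = (1/8) · 3432 = 429.
σ^{2k} = (σ²)^k = (17/11)^7 = 410338673/19487171.

Therefore m_{14} = σ^{14} · C_7 = (410338673/19487171) · 429 = 16003208247/1771561.


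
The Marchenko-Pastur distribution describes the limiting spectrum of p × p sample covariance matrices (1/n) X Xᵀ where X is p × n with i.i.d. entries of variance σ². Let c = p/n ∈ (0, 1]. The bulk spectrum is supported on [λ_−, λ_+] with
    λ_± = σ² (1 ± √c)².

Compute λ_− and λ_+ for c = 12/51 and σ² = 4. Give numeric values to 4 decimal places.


c = 12/51 = 0.235294; √c = 0.485071.
λ_− = σ² (1 − √c)² = 4 · (1 − 0.485071)² = 4 · (0.514929)² = 1.060606.
λ_+ = σ² (1 + √c)² = 4 · (1 + 0.485071)² = 4 · (1.485071)² = 8.821746.

Rounded to 4 decimal places: λ_− ≈ 1.0606, λ_+ ≈ 8.8217.


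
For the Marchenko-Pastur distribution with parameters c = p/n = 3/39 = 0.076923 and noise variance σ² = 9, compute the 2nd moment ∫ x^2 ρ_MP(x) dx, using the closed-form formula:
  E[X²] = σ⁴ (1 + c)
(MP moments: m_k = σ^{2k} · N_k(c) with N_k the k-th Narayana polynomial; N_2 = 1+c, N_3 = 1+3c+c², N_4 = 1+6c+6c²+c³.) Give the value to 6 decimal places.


E[X²] = σ⁴ (1 + c) (second MP moment). With σ² = 9 (so σ⁴ = 81) and c = 3/39 = 0.076923: E[X²] = 81 · (1 + 0.076923) = 81 · 1.076923.

So E[X^2] = 87.230769.


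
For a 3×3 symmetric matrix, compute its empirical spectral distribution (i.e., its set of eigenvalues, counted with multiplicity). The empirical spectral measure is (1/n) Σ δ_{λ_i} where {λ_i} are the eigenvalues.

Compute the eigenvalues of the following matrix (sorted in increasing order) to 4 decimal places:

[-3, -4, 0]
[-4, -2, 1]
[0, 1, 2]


Since M is real symmetric, all three eigenvalues are real; they are the roots of det(λI − M) = λ³ − (tr M) λ² + s λ − det M, where s is the sum of the principal 2×2 minors.
tr M = -3 + (-2) + 2 = -3.
s = ((-3)·(-2) − (-4)²) + ((-3)·2 − 0²) + ((-2)·2 − 1²) = -10 + (-6) + (-5) = -21.
det M (expand along row 1) = (-3)·(-5) − (-4)·(-8) + 0·(-4) = -17.
Characteristic polynomial: λ³ + 3λ² − 21λ + 17 = 0.
Substitute λ = y + (tr M)/3 = y − 1.000000 to remove the quadratic term: y³ + p·y + q = 0 with p = s − (tr M)²/3 = -24.000000 and q = −2(tr M)³/27 + (tr M)·s/3 − det M = 40.000000.
Three real roots ⇒ use the trigonometric (Viète) form: r = 2√(−p/3) = 5.656854, φ = arccos(3q/(p·r)) = arccos(-0.883883) = 2.654898 rad.
y_k = r·cos(φ/3 − 2πk/3) for k = 0, 1, 2 gives y = 3.582576, 2.000000, -5.582576.
λ_k = y_k − 1.000000 gives λ = 2.5826, 1.0000, -6.5826 (check: the sum is -3.0000 = tr M).

Eigenvalues sorted in increasing order: [-6.5826, 1.0000, 2.5826].


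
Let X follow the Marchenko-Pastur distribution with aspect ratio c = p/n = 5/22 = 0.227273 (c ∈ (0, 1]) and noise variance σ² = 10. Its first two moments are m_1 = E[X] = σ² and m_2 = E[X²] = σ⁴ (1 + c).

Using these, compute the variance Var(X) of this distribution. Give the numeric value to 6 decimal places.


m_1 = E[X] = σ² = 10, so m_1² = 100.
m_2 = E[X²] = σ⁴ (1 + c) = 100 · (1 + 0.227273) = 100 · 1.227273 = 122.727273.
(Note m_2 − m_1² simplifies to c · σ⁴ = 0.227273 · 100.)

Var(X) = m_2 − m_1² = 122.727273 − 100 = 22.727273.


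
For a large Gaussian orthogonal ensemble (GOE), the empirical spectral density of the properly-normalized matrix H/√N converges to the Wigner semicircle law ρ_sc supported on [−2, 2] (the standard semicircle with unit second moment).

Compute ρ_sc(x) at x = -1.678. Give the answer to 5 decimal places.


ρ_sc(x) = (1/(2π)) √(4 − x²). With x = -1.678:
  4 − x² = 4 − (-1.678)² = 4 − 2.815684 = 1.184316.
  √(4 − x²) = 1.088263.
  1/(2π) = 0.159155.
  ρ_sc(-1.678) = 0.159155 · 1.088263 = 0.173202.

Rounded to 5 decimal places: ρ_sc(-1.678) ≈ 0.17320.


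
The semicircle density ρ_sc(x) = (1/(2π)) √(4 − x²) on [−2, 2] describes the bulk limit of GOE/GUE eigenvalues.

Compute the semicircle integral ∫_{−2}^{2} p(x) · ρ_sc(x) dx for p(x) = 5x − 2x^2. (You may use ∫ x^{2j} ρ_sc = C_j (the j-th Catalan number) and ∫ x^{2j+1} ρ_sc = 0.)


Write p(x) = Σ a_i x^i, split into monomials and integrate each against ρ_sc separately.
Using ∫ x^{2j} ρ_sc = C_j = (1/(j+1)) C(2j, j) (Catalan numbers) and ∫ x^{2j+1} ρ_sc = 0 (odd monomials vanish by symmetry):
  i = 1 (odd): ∫ x^1 ρ_sc = 0 (vanishes)
  i = 2 (even): a_2 · C_{1} = -2 · 1 = -2

Summing the contributions: ∫_{−2}^{2} p(x) ρ_sc(x) dx = -2.


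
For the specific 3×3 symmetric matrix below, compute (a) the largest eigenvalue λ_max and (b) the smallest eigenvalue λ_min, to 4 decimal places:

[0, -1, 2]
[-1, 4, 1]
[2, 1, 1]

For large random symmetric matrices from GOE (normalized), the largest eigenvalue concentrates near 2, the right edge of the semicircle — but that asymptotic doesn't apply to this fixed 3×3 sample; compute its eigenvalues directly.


Since M is real symmetric, all three eigenvalues are real; they are the roots of det(λI − M) = λ³ − (tr M) λ² + s λ − det M, where s is the sum of the principal 2×2 minors.
tr M = 0 + 4 + 1 = 5.
s = (0·4 − (-1)²) + (0·1 − 2²) + (4·1 − 1²) = -1 + (-4) + 3 = -2.
det M (expand along row 1) = 0·3 − (-1)·(-3) + 2·(-9) = -21.
Characteristic polynomial: λ³ − 5λ² − 2λ + 21 = 0.
Substitute λ = y + (tr M)/3 = y + 1.666667 to remove the quadratic term: y³ + p·y + q = 0 with p = s − (tr M)²/3 = -10.333333 and q = −2(tr M)³/27 + (tr M)·s/3 − det M = 8.407407.
Three real roots ⇒ use the trigonometric (Viète) form: r = 2√(−p/3) = 3.711843, φ = arccos(3q/(p·r)) = arccos(-0.657587) = 2.288408 rad.
y_k = r·cos(φ/3 − 2πk/3) for k = 0, 1, 2 gives y = 2.683300, 0.879444, -3.562744.
λ_k = y_k + 1.666667 gives λ = 4.3500, 2.5461, -1.8961 (check: the sum is 5.0000 = tr M).

Hence λ_max = 4.3500 and λ_min = -1.8961.


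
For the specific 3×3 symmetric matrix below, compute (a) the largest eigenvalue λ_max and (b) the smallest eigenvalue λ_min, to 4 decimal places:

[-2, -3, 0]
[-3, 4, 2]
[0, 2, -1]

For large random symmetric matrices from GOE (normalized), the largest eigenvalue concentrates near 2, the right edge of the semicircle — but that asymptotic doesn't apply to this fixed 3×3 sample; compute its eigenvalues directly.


Since M is real symmetric, all three eigenvalues are real; they are the roots of det(λI − M) = λ³ − (tr M) λ² + s λ − det M, where s is the sum of the principal 2×2 minors.
tr M = -2 + 4 + (-1) = 1.
s = ((-2)·4 − (-3)²) + ((-2)·(-1) − 0²) + (4·(-1) − 2²) = -17 + 2 + (-8) = -23.
det M (expand along row 1) = (-2)·(-8) − (-3)·3 + 0·(-6) = 25.
Characteristic polynomial: λ³ − λ² − 23λ − 25 = 0.
Substitute λ = y + (tr M)/3 = y + 0.333333 to remove the quadratic term: y³ + p·y + q = 0 with p = s − (tr M)²/3 = -23.333333 and q = −2(tr M)³/27 + (tr M)·s/3 − det M = -32.740741.
Three real roots ⇒ use the trigonometric (Viète) form: r = 2√(−p/3) = 5.577734, φ = arccos(3q/(p·r)) = arccos(0.754701) = 0.715597 rad.
y_k = r·cos(φ/3 − 2πk/3) for k = 0, 1, 2 gives y = 5.419804, -1.568576, -3.851228.
λ_k = y_k + 0.333333 gives λ = 5.7531, -1.2352, -3.5179 (check: the sum is 1.0000 = tr M).

Hence λ_max = 5.7531 and λ_min = -3.5179.


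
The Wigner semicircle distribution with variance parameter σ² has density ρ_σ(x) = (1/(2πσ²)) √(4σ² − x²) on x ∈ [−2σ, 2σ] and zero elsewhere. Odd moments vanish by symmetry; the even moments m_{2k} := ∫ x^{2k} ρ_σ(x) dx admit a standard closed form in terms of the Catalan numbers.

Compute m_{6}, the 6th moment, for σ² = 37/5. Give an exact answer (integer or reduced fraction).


By the scaled semicircle moment identity, m_{2k} = σ^{2k} · C_k with k = 3.
C_3 = (1/(k+1)) · C(2k, k) = (1/4) · C(6, 3) = (1/4) · 20 = 5.
σ^{2k} = (σ²)^k = (37/5)^3 = 50653/125.

Therefore m_{6} = σ^{6} · C_3 = (50653/125) · 5 = 50653/25.


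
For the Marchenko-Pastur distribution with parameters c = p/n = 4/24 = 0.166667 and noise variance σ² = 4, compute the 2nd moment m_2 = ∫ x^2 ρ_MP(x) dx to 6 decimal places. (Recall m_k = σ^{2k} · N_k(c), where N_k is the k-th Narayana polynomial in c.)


E[X²] = σ⁴ (1 + c) (second MP moment). With σ² = 4 (so σ⁴ = 16) and c = 4/24 = 0.166667: E[X²] = 16 · (1 + 0.166667) = 16 · 1.166667.

So E[X^2] = 18.666667.


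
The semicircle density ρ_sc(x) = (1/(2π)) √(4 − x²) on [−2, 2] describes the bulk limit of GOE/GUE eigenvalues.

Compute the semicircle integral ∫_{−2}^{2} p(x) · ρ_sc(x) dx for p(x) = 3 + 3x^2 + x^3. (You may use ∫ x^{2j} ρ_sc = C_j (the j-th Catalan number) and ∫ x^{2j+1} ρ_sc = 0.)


Write p(x) = Σ a_i x^i, split into monomials and integrate each against ρ_sc separately.
Using ∫ x^{2j} ρ_sc = C_j = (1/(j+1)) C(2j, j) (Catalan numbers) and ∫ x^{2j+1} ρ_sc = 0 (odd monomials vanish by symmetry):
  i = 0 (even): a_0 · C_{0} = 3 · 1 = 3
  i = 2 (even): a_2 · C_{1} = 3 · 1 = 3
  i = 3 (odd): ∫ x^3 ρ_sc = 0 (vanishes)

Summing the contributions: ∫_{−2}^{2} p(x) ρ_sc(x) dx = 3 + 3 = 6.


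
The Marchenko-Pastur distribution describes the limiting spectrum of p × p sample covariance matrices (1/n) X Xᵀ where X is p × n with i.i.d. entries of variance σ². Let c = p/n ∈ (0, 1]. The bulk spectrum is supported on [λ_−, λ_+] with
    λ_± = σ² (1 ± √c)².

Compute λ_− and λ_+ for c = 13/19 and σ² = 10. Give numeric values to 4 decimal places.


c = 13/19 = 0.684211; √c = 0.827170.
λ_− = σ² (1 − √c)² = 10 · (1 − 0.827170)² = 10 · (0.172830)² = 0.298701.
λ_+ = σ² (1 + √c)² = 10 · (1 + 0.827170)² = 10 · (1.827170)² = 33.385509.

Rounded to 4 decimal places: λ_− ≈ 0.2987, λ_+ ≈ 33.3855.


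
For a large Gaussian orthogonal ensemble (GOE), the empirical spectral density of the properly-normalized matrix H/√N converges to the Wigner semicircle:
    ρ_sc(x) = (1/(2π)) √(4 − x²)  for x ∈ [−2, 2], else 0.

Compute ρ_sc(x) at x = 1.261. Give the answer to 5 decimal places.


ρ_sc(x) = (1/(2π)) √(4 − x²). With x = 1.261:
  4 − x² = 4 − (1.261)² = 4 − 1.590121 = 2.409879.
  √(4 − x²) = 1.552378.
  1/(2π) = 0.159155.
  ρ_sc(1.261) = 0.159155 · 1.552378 = 0.247069.

Rounded to 5 decimal places: ρ_sc(1.261) ≈ 0.24707.


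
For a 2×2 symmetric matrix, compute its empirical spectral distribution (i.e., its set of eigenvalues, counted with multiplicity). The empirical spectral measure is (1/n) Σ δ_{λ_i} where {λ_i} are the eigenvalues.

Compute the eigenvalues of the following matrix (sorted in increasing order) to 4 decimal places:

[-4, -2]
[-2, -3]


Since M is real symmetric, both eigenvalues are real; they are the roots of det(λI − M) = λ² − (tr M) λ + det M.
tr M = -4 + (-3) = -7.
det M = (-4)·(-3) − (-2)² = 12 − 4 = 8.
Characteristic polynomial: λ² + 7λ + 8 = 0.
Discriminant Δ = (tr M)² − 4·det M = 49 − 32 = 17; √Δ = 4.123106.
λ = (tr M ± √Δ)/2 = (-7 ± 4.123106)/2, giving (tr M − √Δ)/2 = -5.5616 and (tr M + √Δ)/2 = -1.4384.

Eigenvalues sorted in increasing order: [-5.5616, -1.4384].


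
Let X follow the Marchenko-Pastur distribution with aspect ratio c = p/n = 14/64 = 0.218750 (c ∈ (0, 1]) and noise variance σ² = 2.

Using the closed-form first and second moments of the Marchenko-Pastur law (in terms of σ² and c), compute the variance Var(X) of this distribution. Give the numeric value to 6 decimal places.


Recall the MP moments m_1 = E[X] = σ² and m_2 = E[X²] = σ⁴ (1 + c).
m_1 = E[X] = σ² = 2, so m_1² = 4.
m_2 = E[X²] = σ⁴ (1 + c) = 4 · (1 + 0.218750) = 4 · 1.218750 = 4.875000.
(Note m_2 − m_1² simplifies to c · σ⁴ = 0.218750 · 4.)

Var(X) = m_2 − m_1² = 4.875000 − 4 = 0.875000.


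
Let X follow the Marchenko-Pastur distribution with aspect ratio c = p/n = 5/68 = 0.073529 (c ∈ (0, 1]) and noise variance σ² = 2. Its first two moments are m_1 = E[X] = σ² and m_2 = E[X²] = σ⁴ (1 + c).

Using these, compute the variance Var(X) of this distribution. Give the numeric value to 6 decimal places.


m_1 = E[X] = σ² = 2, so m_1² = 4.
m_2 = E[X²] = σ⁴ (1 + c) = 4 · (1 + 0.073529) = 4 · 1.073529 = 4.294118.
(Note m_2 − m_1² simplifies to c · σ⁴ = 0.073529 · 4.)

Var(X) = m_2 − m_1² = 4.294118 − 4 = 0.294118.


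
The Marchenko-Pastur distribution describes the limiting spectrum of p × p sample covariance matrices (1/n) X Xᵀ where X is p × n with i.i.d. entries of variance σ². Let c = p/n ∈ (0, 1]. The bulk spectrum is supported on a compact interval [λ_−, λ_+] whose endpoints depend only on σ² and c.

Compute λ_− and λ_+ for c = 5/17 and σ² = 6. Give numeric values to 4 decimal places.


c = 5/17 = 0.294118; √c = 0.542326.
λ_− = σ² (1 − √c)² = 6 · (1 − 0.542326)² = 6 · (0.457674)² = 1.256792.
λ_+ = σ² (1 + √c)² = 6 · (1 + 0.542326)² = 6 · (1.542326)² = 14.272620.

Rounded to 4 decimal places: λ_− ≈ 1.2568, λ_+ ≈ 14.2726.


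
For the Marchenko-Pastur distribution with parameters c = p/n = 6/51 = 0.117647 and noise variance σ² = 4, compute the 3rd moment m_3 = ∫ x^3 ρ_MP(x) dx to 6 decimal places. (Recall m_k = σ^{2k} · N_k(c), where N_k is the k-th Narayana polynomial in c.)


E[X³] = σ⁶ (1 + 3c + c²) (third MP moment). With σ² = 4 (so σ⁶ = 64) and c = 6/51 = 0.117647: E[X³] = 64 · (1 + 3·0.117647 + (0.117647)²) = 64 · 1.366782.

So E[X^3] = 87.474048.


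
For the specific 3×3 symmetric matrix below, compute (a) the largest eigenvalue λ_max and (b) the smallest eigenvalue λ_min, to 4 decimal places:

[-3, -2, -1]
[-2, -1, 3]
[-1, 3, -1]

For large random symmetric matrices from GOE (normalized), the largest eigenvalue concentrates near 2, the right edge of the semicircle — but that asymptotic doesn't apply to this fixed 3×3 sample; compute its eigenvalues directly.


Since M is real symmetric, all three eigenvalues are real; they are the roots of det(λI − M) = λ³ − (tr M) λ² + s λ − det M, where s is the sum of the principal 2×2 minors.
tr M = -3 + (-1) + (-1) = -5.
s = ((-3)·(-1) − (-2)²) + ((-3)·(-1) − (-1)²) + ((-1)·(-1) − 3²) = -1 + 2 + (-8) = -7.
det M (expand along row 1) = (-3)·(-8) − (-2)·5 + (-1)·(-7) = 41.
Characteristic polynomial: λ³ + 5λ² − 7λ − 41 = 0.
Substitute λ = y + (tr M)/3 = y − 1.666667 to remove the quadratic term: y³ + p·y + q = 0 with p = s − (tr M)²/3 = -15.333333 and q = −2(tr M)³/27 + (tr M)·s/3 − det M = -20.074074.
Three real roots ⇒ use the trigonometric (Viète) form: r = 2√(−p/3) = 4.521553, φ = arccos(3q/(p·r)) = arccos(0.868625) = 0.518375 rad.
y_k = r·cos(φ/3 − 2πk/3) for k = 0, 1, 2 gives y = 4.454221, -1.553858, -2.900363.
λ_k = y_k − 1.666667 gives λ = 2.7876, -3.2205, -4.5670 (check: the sum is -5.0000 = tr M).

Hence λ_max = 2.7876 and λ_min = -4.5670.


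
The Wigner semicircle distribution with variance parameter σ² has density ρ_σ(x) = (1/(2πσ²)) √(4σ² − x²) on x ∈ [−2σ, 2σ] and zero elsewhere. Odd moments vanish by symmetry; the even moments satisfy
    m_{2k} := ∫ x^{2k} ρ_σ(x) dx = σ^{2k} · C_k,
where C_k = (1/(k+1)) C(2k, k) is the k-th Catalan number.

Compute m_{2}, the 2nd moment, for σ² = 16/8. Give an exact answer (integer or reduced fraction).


By the scaled semicircle moment identity, m_{2k} = σ^{2k} · C_k with k = 1.
C_1 = (1/(k+1)) · C(2k, k) = (1/2) · C(2, 1) = (1/2) · 2 = 1.
σ^{2k} = (σ²)^k = (16/8)^1 = 2.

Therefore m_{2} = σ^{2} · C_1 = 2 · 1 = 2.


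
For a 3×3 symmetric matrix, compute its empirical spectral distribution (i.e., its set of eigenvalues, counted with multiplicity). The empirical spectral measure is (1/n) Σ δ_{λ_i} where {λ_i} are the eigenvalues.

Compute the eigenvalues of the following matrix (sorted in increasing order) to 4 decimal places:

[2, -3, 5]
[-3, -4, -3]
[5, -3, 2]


Since M is real symmetric, all three eigenvalues are real; they are the roots of det(λI − M) = λ³ − (tr M) λ² + s λ − det M, where s is the sum of the principal 2×2 minors.
tr M = 2 + (-4) + 2 = 0.
s = (2·(-4) − (-3)²) + (2·2 − 5²) + ((-4)·2 − (-3)²) = -17 + (-21) + (-17) = -55.
det M (expand along row 1) = 2·(-17) − (-3)·9 + 5·29 = 138.
Characteristic polynomial: λ³ − 55λ − 138 = 0.
Substitute λ = y + (tr M)/3 = y + 0.000000 to remove the quadratic term: y³ + p·y + q = 0 with p = s − (tr M)²/3 = -55.000000 and q = −2(tr M)³/27 + (tr M)·s/3 − det M = -138.000000.
Three real roots ⇒ use the trigonometric (Viète) form: r = 2√(−p/3) = 8.563488, φ = arccos(3q/(p·r)) = arccos(0.878996) = 0.497044 rad.
y_k = r·cos(φ/3 − 2πk/3) for k = 0, 1, 2 gives y = 8.446222, -3.000000, -5.446222.
λ_k = y_k + 0.000000 gives λ = 8.4462, -3.0000, -5.4462 (check: the sum is 0.0000 = tr M).

Eigenvalues sorted in increasing order: [-5.4462, -3.0000, 8.4462].


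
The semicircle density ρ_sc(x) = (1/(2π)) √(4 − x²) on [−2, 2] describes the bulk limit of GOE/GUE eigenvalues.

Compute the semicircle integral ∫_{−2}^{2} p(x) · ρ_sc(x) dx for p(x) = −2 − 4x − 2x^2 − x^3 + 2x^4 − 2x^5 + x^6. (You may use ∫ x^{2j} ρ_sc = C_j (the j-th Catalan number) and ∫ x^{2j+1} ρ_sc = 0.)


Write p(x) = Σ a_i x^i, split into monomials and integrate each against ρ_sc separately.
Using ∫ x^{2j} ρ_sc = C_j = (1/(j+1)) C(2j, j) (Catalan numbers) and ∫ x^{2j+1} ρ_sc = 0 (odd monomials vanish by symmetry):
  i = 0 (even): a_0 · C_{0} = -2 · 1 = -2
  i = 1 (odd): ∫ x^1 ρ_sc = 0 (vanishes)
  i = 2 (even): a_2 · C_{1} = -2 · 1 = -2
  i = 3 (odd): ∫ x^3 ρ_sc = 0 (vanishes)
  i = 4 (even): a_4 · C_{2} = 2 · 2 = 4
  i = 5 (odd): ∫ x^5 ρ_sc = 0 (vanishes)
  i = 6 (even): a_6 · C_{3} = 1 · 5 = 5

Summing the contributions: ∫_{−2}^{2} p(x) ρ_sc(x) dx = (-2) + (-2) + 4 + 5 = 5.


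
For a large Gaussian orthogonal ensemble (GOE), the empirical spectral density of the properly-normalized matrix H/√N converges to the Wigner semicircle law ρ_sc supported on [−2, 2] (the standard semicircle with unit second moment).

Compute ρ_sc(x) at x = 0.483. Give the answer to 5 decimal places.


ρ_sc(x) = (1/(2π)) √(4 − x²). With x = 0.483:
  4 − x² = 4 − (0.483)² = 4 − 0.233289 = 3.766711.
  √(4 − x²) = 1.940802.
  1/(2π) = 0.159155.
  ρ_sc(0.483) = 0.159155 · 1.940802 = 0.308888.

Rounded to 5 decimal places: ρ_sc(0.483) ≈ 0.30889.


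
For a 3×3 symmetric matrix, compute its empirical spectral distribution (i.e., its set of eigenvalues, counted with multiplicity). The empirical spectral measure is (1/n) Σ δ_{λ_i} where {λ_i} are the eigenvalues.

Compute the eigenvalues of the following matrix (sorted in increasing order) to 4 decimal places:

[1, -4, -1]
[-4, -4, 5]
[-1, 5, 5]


Since M is real symmetric, all three eigenvalues are real; they are the roots of det(λI − M) = λ³ − (tr M) λ² + s λ − det M, where s is the sum of the principal 2×2 minors.
tr M = 1 + (-4) + 5 = 2.
s = (1·(-4) − (-4)²) + (1·5 − (-1)²) + ((-4)·5 − 5²) = -20 + 4 + (-45) = -61.
det M (expand along row 1) = 1·(-45) − (-4)·(-15) + (-1)·(-24) = -81.
Characteristic polynomial: λ³ − 2λ² − 61λ + 81 = 0.
Substitute λ = y + (tr M)/3 = y + 0.666667 to remove the quadratic term: y³ + p·y + q = 0 with p = s − (tr M)²/3 = -62.333333 and q = −2(tr M)³/27 + (tr M)·s/3 − det M = 39.740741.
Three real roots ⇒ use the trigonometric (Viète) form: r = 2√(−p/3) = 9.116530, φ = arccos(3q/(p·r)) = arccos(-0.209801) = 1.782168 rad.
y_k = r·cos(φ/3 − 2πk/3) for k = 0, 1, 2 gives y = 7.554661, 0.641793, -8.196454.
λ_k = y_k + 0.666667 gives λ = 8.2213, 1.3085, -7.5298 (check: the sum is 2.0000 = tr M).

Eigenvalues sorted in increasing order: [-7.5298, 1.3085, 8.2213].


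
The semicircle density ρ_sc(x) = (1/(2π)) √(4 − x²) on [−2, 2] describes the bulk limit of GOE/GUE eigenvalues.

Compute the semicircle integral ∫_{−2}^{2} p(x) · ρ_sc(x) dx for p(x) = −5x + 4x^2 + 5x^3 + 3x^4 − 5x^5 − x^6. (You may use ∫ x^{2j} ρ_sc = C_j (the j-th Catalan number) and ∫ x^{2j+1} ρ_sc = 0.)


Write p(x) = Σ a_i x^i, split into monomials and integrate each against ρ_sc separately.
Using ∫ x^{2j} ρ_sc = C_j = (1/(j+1)) C(2j, j) (Catalan numbers) and ∫ x^{2j+1} ρ_sc = 0 (odd monomials vanish by symmetry):
  i = 1 (odd): ∫ x^1 ρ_sc = 0 (vanishes)
  i = 2 (even): a_2 · C_{1} = 4 · 1 = 4
  i = 3 (odd): ∫ x^3 ρ_sc = 0 (vanishes)
  i = 4 (even): a_4 · C_{2} = 3 · 2 = 6
  i = 5 (odd): ∫ x^5 ρ_sc = 0 (vanishes)
  i = 6 (even): a_6 · C_{3} = -1 · 5 = -5

Summing the contributions: ∫_{−2}^{2} p(x) ρ_sc(x) dx = 4 + 6 + (-5) = 5.


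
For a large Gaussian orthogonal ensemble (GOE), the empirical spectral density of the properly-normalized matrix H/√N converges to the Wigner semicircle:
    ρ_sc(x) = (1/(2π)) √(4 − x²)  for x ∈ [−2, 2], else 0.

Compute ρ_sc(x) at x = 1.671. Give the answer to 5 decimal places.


ρ_sc(x) = (1/(2π)) √(4 − x²). With x = 1.671:
  4 − x² = 4 − (1.671)² = 4 − 2.792241 = 1.207759.
  √(4 − x²) = 1.098981.
  1/(2π) = 0.159155.
  ρ_sc(1.671) = 0.159155 · 1.098981 = 0.174908.

Rounded to 5 decimal places: ρ_sc(1.671) ≈ 0.17491.


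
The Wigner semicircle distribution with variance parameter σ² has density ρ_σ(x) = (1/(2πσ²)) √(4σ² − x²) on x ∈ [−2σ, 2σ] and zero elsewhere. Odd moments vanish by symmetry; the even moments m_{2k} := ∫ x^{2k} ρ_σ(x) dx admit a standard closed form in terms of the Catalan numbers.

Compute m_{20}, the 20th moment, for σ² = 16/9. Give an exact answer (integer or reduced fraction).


By the scaled semicircle moment identity, m_{2k} = σ^{2k} · C_k with k = 10.
C_10 = (1/(k+1)) · C(2k, k) = (1/11) · C(20, 10) = (1/11) · 184756 = 16796.
σ^{2k} = (σ²)^k = (16/9)^10 = 1099511627776/3486784401.

Therefore m_{20} = σ^{20} · C_10 = (1099511627776/3486784401) · 16796 = 18467397300125696/3486784401.


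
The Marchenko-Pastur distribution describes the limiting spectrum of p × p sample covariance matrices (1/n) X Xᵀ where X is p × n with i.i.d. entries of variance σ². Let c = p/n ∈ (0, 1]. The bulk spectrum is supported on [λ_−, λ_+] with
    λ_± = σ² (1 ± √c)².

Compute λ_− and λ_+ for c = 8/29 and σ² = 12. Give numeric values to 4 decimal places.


c = 8/29 = 0.275862; √c = 0.525226.
λ_− = σ² (1 − √c)² = 12 · (1 − 0.525226)² = 12 · (0.474774)² = 2.704927.
λ_+ = σ² (1 + √c)² = 12 · (1 + 0.525226)² = 12 · (1.525226)² = 27.915762.

Rounded to 4 decimal places: λ_− ≈ 2.7049, λ_+ ≈ 27.9158.


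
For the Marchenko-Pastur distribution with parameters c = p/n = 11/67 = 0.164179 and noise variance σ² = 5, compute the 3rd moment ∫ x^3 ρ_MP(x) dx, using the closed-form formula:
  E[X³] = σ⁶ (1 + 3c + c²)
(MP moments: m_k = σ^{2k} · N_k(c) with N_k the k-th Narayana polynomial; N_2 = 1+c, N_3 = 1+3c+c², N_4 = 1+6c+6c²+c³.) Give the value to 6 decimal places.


E[X³] = σ⁶ (1 + 3c + c²) (third MP moment). With σ² = 5 (so σ⁶ = 125) and c = 11/67 = 0.164179: E[X³] = 125 · (1 + 3·0.164179 + (0.164179)²) = 125 · 1.519492.

So E[X^3] = 189.936511.


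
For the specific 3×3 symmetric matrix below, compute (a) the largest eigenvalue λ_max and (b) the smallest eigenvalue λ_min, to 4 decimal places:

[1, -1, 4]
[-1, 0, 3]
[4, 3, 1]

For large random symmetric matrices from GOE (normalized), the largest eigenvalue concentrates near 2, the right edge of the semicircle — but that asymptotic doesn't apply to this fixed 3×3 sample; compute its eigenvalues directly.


Since M is real symmetric, all three eigenvalues are real; they are the roots of det(λI − M) = λ³ − (tr M) λ² + s λ − det M, where s is the sum of the principal 2×2 minors.
tr M = 1 + 0 + 1 = 2.
s = (1·0 − (-1)²) + (1·1 − 4²) + (0·1 − 3²) = -1 + (-15) + (-9) = -25.
det M (expand along row 1) = 1·(-9) − (-1)·(-13) + 4·(-3) = -34.
Characteristic polynomial: λ³ − 2λ² − 25λ + 34 = 0.
Substitute λ = y + (tr M)/3 = y + 0.666667 to remove the quadratic term: y³ + p·y + q = 0 with p = s − (tr M)²/3 = -26.333333 and q = −2(tr M)³/27 + (tr M)·s/3 − det M = 16.740741.
Three real roots ⇒ use the trigonometric (Viète) form: r = 2√(−p/3) = 5.925463, φ = arccos(3q/(p·r)) = arccos(-0.321861) = 1.898490 rad.
y_k = r·cos(φ/3 − 2πk/3) for k = 0, 1, 2 gives y = 4.778038, 0.645960, -5.423998.
λ_k = y_k + 0.666667 gives λ = 5.4447, 1.3126, -4.7573 (check: the sum is 2.0000 = tr M).

Hence λ_max = 5.4447 and λ_min = -4.7573.


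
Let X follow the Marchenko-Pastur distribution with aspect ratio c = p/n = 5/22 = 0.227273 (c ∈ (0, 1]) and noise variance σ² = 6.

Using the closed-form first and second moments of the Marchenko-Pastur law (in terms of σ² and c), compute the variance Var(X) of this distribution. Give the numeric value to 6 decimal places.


Recall the MP moments m_1 = E[X] = σ² and m_2 = E[X²] = σ⁴ (1 + c).
m_1 = E[X] = σ² = 6, so m_1² = 36.
m_2 = E[X²] = σ⁴ (1 + c) = 36 · (1 + 0.227273) = 36 · 1.227273 = 44.181818.
(Note m_2 − m_1² simplifies to c · σ⁴ = 0.227273 · 36.)

Var(X) = m_2 − m_1² = 44.181818 − 36 = 8.181818.


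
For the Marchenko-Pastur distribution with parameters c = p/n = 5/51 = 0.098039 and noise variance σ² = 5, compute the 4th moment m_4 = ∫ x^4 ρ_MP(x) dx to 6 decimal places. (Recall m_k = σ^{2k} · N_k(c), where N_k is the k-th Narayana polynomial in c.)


E[X⁴] = σ⁸ (1 + 6c + 6c² + c³) (fourth MP moment). With σ² = 5 (so σ⁸ = 625) and c = 5/51 = 0.098039: E[X⁴] = 625 · (1 + 6·0.098039 + 6·(0.098039)² + (0.098039)³) = 625 · 1.646848.

So E[X^4] = 1029.279840.


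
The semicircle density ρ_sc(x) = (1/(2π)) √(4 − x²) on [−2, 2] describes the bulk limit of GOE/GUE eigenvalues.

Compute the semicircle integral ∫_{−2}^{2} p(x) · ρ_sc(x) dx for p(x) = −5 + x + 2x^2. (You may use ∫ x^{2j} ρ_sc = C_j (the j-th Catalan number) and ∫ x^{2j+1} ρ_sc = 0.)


Write p(x) = Σ a_i x^i, split into monomials and integrate each against ρ_sc separately.
Using ∫ x^{2j} ρ_sc = C_j = (1/(j+1)) C(2j, j) (Catalan numbers) and ∫ x^{2j+1} ρ_sc = 0 (odd monomials vanish by symmetry):
  i = 0 (even): a_0 · C_{0} = -5 · 1 = -5
  i = 1 (odd): ∫ x^1 ρ_sc = 0 (vanishes)
  i = 2 (even): a_2 · C_{1} = 2 · 1 = 2

Summing the contributions: ∫_{−2}^{2} p(x) ρ_sc(x) dx = (-5) + 2 = -3.


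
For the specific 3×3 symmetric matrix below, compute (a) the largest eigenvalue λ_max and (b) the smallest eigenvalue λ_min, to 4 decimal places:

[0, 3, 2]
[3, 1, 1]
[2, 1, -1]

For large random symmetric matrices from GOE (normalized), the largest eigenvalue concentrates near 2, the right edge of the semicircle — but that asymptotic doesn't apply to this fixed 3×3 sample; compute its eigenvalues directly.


Since M is real symmetric, all three eigenvalues are real; they are the roots of det(λI − M) = λ³ − (tr M) λ² + s λ − det M, where s is the sum of the principal 2×2 minors.
tr M = 0 + 1 + (-1) = 0.
s = (0·1 − 3²) + (0·(-1) − 2²) + (1·(-1) − 1²) = -9 + (-4) + (-2) = -15.
det M (expand along row 1) = 0·(-2) − 3·(-5) + 2·1 = 17.
Characteristic polynomial: λ³ − 15λ − 17 = 0.
Substitute λ = y + (tr M)/3 = y + 0.000000 to remove the quadratic term: y³ + p·y + q = 0 with p = s − (tr M)²/3 = -15.000000 and q = −2(tr M)³/27 + (tr M)·s/3 − det M = -17.000000.
Three real roots ⇒ use the trigonometric (Viète) form: r = 2√(−p/3) = 4.472136, φ = arccos(3q/(p·r)) = arccos(0.760263) = 0.707078 rad.
y_k = r·cos(φ/3 − 2πk/3) for k = 0, 1, 2 gives y = 4.348494, -1.269841, -3.078653.
λ_k = y_k + 0.000000 gives λ = 4.3485, -1.2698, -3.0787 (check: the sum is 0.0000 = tr M).

Hence λ_max = 4.3485 and λ_min = -3.0787.


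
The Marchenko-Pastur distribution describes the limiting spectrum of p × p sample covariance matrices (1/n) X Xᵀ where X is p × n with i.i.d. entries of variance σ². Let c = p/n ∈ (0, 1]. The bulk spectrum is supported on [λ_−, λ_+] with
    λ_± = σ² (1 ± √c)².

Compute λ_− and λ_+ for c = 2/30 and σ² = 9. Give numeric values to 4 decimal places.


c = 2/30 = 0.066667; √c = 0.258199.
λ_− = σ² (1 − √c)² = 9 · (1 − 0.258199)² = 9 · (0.741801)² = 4.952420.
λ_+ = σ² (1 + √c)² = 9 · (1 + 0.258199)² = 9 · (1.258199)² = 14.247580.

Rounded to 4 decimal places: λ_− ≈ 4.9524, λ_+ ≈ 14.2476.


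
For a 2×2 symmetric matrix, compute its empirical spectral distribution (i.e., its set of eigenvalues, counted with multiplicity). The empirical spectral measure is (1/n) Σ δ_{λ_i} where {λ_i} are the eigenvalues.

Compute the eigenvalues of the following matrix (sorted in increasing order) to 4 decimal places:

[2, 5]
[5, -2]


Since M is real symmetric, both eigenvalues are real; they are the roots of det(λI − M) = λ² − (tr M) λ + det M.
tr M = 2 + (-2) = 0.
det M = 2·(-2) − 5² = -4 − 25 = -29.
Characteristic polynomial: λ² − 29 = 0.
Discriminant Δ = (tr M)² − 4·det M = 0 − (-116) = 116; √Δ = 10.770330.
λ = (tr M ± √Δ)/2 = (0 ± 10.770330)/2, giving (tr M − √Δ)/2 = -5.3852 and (tr M + √Δ)/2 = 5.3852.

Eigenvalues sorted in increasing order: [-5.3852, 5.3852].


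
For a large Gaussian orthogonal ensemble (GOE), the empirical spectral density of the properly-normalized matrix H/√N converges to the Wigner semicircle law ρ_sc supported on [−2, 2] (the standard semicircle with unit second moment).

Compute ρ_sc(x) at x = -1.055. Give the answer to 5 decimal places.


ρ_sc(x) = (1/(2π)) √(4 − x²). With x = -1.055:
  4 − x² = 4 − (-1.055)² = 4 − 1.113025 = 2.886975.
  √(4 − x²) = 1.699110.
  1/(2π) = 0.159155.
  ρ_sc(-1.055) = 0.159155 · 1.699110 = 0.270422.

Rounded to 5 decimal places: ρ_sc(-1.055) ≈ 0.27042.


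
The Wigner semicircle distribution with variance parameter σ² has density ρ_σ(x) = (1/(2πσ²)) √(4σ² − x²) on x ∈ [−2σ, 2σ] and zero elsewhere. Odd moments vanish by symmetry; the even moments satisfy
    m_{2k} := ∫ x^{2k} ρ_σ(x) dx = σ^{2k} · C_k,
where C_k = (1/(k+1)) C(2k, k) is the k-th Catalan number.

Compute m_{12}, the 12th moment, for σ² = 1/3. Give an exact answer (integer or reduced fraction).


By the scaled semicircle moment identity, m_{2k} = σ^{2k} · C_k with k = 6.
C_6 = (1/(k+1)) · C(2k, k) = (1/7) · C(12, 6) = (1/7) · 924 = 132.
σ^{2k} = (σ²)^k = (1/3)^6 = 1/729.

Therefore m_{12} = σ^{12} · C_6 = (1/729) · 132 = 44/243.


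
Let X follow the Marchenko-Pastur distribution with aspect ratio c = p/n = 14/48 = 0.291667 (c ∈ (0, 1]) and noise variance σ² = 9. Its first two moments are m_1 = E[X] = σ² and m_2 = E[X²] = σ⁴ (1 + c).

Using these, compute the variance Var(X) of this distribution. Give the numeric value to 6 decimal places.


m_1 = E[X] = σ² = 9, so m_1² = 81.
m_2 = E[X²] = σ⁴ (1 + c) = 81 · (1 + 0.291667) = 81 · 1.291667 = 104.625000.
(Note m_2 − m_1² simplifies to c · σ⁴ = 0.291667 · 81.)

Var(X) = m_2 − m_1² = 104.625000 − 81 = 23.625000.


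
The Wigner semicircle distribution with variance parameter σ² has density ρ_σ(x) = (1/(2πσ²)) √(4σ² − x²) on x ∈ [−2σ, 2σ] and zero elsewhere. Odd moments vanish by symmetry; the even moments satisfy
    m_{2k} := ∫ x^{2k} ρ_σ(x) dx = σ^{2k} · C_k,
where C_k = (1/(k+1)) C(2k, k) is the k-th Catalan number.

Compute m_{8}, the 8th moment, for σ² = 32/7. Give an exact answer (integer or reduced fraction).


By the scaled semicircle moment identity, m_{2k} = σ^{2k} · C_k with k = 4.
C_4 = (1/(k+1)) · C(2k, k) = (1/5) · C(8, 4) = (1/5) · 70 = 14.
σ^{2k} = (σ²)^k = (32/7)^4 = 1048576/2401.

Therefore m_{8} = σ^{8} · C_4 = (1048576/2401) · 14 = 2097152/343.


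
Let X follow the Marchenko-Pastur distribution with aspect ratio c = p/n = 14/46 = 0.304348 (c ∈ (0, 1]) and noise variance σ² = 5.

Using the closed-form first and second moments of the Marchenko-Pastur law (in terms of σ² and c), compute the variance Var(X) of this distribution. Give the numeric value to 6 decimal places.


Recall the MP moments m_1 = E[X] = σ² and m_2 = E[X²] = σ⁴ (1 + c).
m_1 = E[X] = σ² = 5, so m_1² = 25.
m_2 = E[X²] = σ⁴ (1 + c) = 25 · (1 + 0.304348) = 25 · 1.304348 = 32.608696.
(Note m_2 − m_1² simplifies to c · σ⁴ = 0.304348 · 25.)

Var(X) = m_2 − m_1² = 32.608696 − 25 = 7.608696.
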